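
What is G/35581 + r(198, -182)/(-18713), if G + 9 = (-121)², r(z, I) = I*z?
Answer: 1556005532/665827253 ≈ 2.3370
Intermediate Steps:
G = 14632 (G = -9 + (-121)² = -9 + 14641 = 14632)
G/35581 + r(198, -182)/(-18713) = 14632/35581 - 182*198/(-18713) = 14632*(1/35581) - 36036*(-1/18713) = 14632/35581 + 36036/18713 = 1556005532/665827253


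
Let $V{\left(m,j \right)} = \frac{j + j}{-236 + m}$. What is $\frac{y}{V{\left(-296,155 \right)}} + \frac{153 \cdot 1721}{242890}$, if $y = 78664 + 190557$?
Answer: $- \frac{695759551121}{1505918} \approx -4.6202 \cdot 10^{5}$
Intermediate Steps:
$V{\left(m,j \right)} = \frac{2 j}{-236 + m}$
$y = 269221$
$\frac{y}{V{\left(-296,155 \right)}} + \frac{153 \cdot 1721}{242890} = \frac{269221}{2 \cdot 155 \frac{1}{-236 - 296}} + \frac{153 \cdot 1721}{242890} = \frac{269221}{2 \cdot 155 \frac{1}{-532}} + 263313 \cdot \frac{1}{242890} = \frac{269221}{2 \cdot 155 \left(- \frac{1}{532}\right)} + \frac{263313}{242890} = \frac{269221}{- \frac{155}{266}} + \frac{263313}{242890} = 269221 \left(- \frac{266}{155}\right) + \frac{263313}{242890} = - \frac{71612786}{155} + \frac{263313}{242890} = - \frac{695759551121}{1505918}$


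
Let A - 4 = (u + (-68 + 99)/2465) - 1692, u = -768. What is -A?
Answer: 6054009/2465 ≈ 2456.0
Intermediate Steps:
A = -6054009/2465 (A = 4 + ((-768 + (-68 + 99)/2465) - 1692) = 4 + ((-768 + 31*(1/2465)) - 1692) = 4 + ((-768 + 31/2465) - 1692) = 4 + (-1893089/2465 - 1692) = 4 - 6063869/2465 = -6054009/2465 ≈ -2456.0)
-A = -1*(-6054009/2465) = 6054009/2465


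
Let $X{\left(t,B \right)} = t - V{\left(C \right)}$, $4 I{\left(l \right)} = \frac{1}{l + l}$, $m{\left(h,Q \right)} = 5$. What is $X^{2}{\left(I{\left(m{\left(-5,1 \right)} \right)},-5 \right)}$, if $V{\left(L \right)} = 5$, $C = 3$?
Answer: $\frac{39601}{1600} \approx 24.751$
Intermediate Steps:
$I{\left(l \right)} = \frac{1}{8 l}$ ($I{\left(l \right)} = \frac{1}{4 \left(l + l\right)} = \frac{1}{4 \cdot 2 l} = \frac{\frac{1}{2} \frac{1}{l}}{4} = \frac{1}{8 l}$)
$X{\left(t,B \right)} = -5 + t$ ($X{\left(t,B \right)} = t - 5 = -5 + t$)
$X^{2}{\left(I{\left(m{\left(-5,1 \right)} \right)},-5 \right)} = \left(-5 + \frac{1}{8 \cdot 5}\right)^{2} = \left(-5 + \frac{1}{8} \cdot \frac{1}{5}\right)^{2} = \left(-5 + \frac{1}{40}\right)^{2} = \left(- \frac{199}{40}\right)^{2} = \frac{39601}{1600}$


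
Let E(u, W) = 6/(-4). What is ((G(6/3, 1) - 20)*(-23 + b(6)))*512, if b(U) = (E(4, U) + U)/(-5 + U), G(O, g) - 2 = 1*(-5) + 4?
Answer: 179968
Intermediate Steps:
E(u, W) = -3/2 (E(u, W) = 6*(-¼) = -3/2)
G(O, g) = 1 (G(O, g) = 2 + (1*(-5) + 4) = 2 + (-5 + 4) = 2 - 1 = 1)
b(U) = (-3/2 + U)/(-5 + U)
((G(6/3, 1) - 20)*(-23 + b(6)))*512 = ((1 - 20)*(-23 + (-3/2 + 6)/(-5 + 6)))*512 = -19*(-23 + (9/2)/1)*512 = -19*(-23 + 1*(9/2))*512 = -19*(-23 + 9/2)*512 = -19*(-37/2)*512 = (703/2)*512 = 179968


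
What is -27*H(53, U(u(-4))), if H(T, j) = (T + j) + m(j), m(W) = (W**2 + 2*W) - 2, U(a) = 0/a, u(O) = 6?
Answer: -1377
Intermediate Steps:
U(a) = 0
m(W) = -2 + W**2 + 2*W
H(T, j) = -2 + T + j**2 + 3*j (H(T, j) = (T + j) + (-2 + j**2 + 2*j) = -2 + T + j**2 + 3*j)
-27*H(53, U(u(-4))) = -27*(-2 + 53 + 0**2 + 3*0) = -27*(-2 + 53 + 0 + 0) = -27*51 = -1377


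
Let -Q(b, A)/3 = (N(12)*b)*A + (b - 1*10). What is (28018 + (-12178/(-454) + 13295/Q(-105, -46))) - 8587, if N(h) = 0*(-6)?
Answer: 305371487/15663 ≈ 19496.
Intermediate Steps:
N(h) = 0
Q(b, A) = 30 - 3*b (Q(b, A) = -3*((0*b)*A + (b - 1*10)) = -3*(0*A + (b - 10)) = -3*(0 + (-10 + b)) = -3*(-10 + b) = 30 - 3*b)
(28018 + (-12178/(-454) + 13295/Q(-105, -46))) - 8587 = (28018 + (-12178/(-454) + 13295/(30 - 3*(-105)))) - 8587 = (28018 + (-12178*(-1/454) + 13295/(30 + 315))) - 8587 = (28018 + (6089/227 + 13295/345)) - 8587 = (28018 + (6089/227 + 13295*(1/345))) - 8587 = (28018 + (6089/227 + 2659/69)) - 8587 = (28018 + 1023734/15663) - 8587 = 439869668/15663 - 8587 = 305371487/15663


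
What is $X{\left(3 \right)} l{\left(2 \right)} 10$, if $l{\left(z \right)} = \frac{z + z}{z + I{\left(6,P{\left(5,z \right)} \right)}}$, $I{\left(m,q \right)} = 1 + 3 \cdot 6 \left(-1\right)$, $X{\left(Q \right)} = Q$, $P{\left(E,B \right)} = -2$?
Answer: $-8$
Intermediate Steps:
$I{\left(m,q \right)} = -17$ ($I{\left(m,q \right)} = 1 + 18 \left(-1\right) = 1 - 18 = -17$)
$l{\left(z \right)} = \frac{2 z}{-17 + z}$ ($l{\left(z \right)} = \frac{z + z}{z - 17} = \frac{2 z}{-17 + z}$)
$X{\left(3 \right)} l{\left(2 \right)} 10 = 3 \cdot 2 \cdot 2 \frac{1}{-17 + 2} \cdot 10 = 3 \cdot 2 \cdot 2 \frac{1}{-15} \cdot 10 = 3 \cdot 2 \cdot 2 \left(- \frac{1}{15}\right) 10 = 3 \left(- \frac{4}{15}\right) 10 = \left(- \frac{4}{5}\right) 10 = -8$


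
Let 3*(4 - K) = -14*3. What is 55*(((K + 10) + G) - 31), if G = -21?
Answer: -1320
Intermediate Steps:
K = 18 (K = 4 - (-14)*3/3 = 4 - ⅓*(-42) = 4 + 14 = 18)
55*(((K + 10) + G) - 31) = 55*(((18 + 10) - 21) - 31) = 55*((28 - 21) - 31) = 55*(7 - 31) = 55*(-24) = -1320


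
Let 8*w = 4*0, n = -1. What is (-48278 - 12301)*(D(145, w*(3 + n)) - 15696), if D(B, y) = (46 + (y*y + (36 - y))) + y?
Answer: 945880506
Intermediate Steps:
w = 0 (w = (4*0)/8 = (1/8)*0 = 0)
D(B, y) = 82 + y**2 (D(B, y) = (46 + (y**2 + (36 - y))) + y = (46 + (36 + y**2 - y)) + y = (82 + y**2 - y) + y = 82 + y**2)
(-48278 - 12301)*(D(145, w*(3 + n)) - 15696) = (-48278 - 12301)*((82 + (0*(3 - 1))**2) - 15696) = -60579*((82 + (0*2)**2) - 15696) = -60579*((82 + 0**2) - 15696) = -60579*((82 + 0) - 15696) = -60579*(82 - 15696) = -60579*(-15614) = 945880506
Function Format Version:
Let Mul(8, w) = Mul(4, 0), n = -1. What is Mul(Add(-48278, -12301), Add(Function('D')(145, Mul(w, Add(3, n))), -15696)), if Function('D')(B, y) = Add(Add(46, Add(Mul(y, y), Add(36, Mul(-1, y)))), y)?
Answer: 945880506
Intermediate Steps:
w = 0 (w = Mul(Rational(1, 8), Mul(4, 0)) = Mul(Rational(1, 8), 0) = 0)
Function('D')(B, y) = Add(82, Pow(y, 2)) (Function('D')(B, y) = Add(Add(46, Add(Pow(y, 2), Add(36, Mul(-1, y)))), y) = Add(Add(46, Add(36, Pow(y, 2), Mul(-1, y))), y) = Add(Add(82, Pow(y, 2), Mul(-1, y)), y) = Add(82, Pow(y, 2)))
Mul(Add(-48278, -12301), Add(Function('D')(145, Mul(w, Add(3, n))), -15696)) = Mul(Add(-48278, -12301), Add(Add(82, Pow(Mul(0, Add(3, -1)), 2)), -15696)) = Mul(-60579, Add(Add(82, Pow(Mul(0, 2), 2)), -15696)) = Mul(-60579, Add(Add(82, Pow(0, 2)), -15696)) = Mul(-60579, Add(Add(82, 0), -15696)) = Mul(-60579, Add(82, -15696)) = Mul(-60579, -15614) = 945880506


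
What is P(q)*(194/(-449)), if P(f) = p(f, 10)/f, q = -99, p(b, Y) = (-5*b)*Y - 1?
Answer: 960106/44451 ≈ 21.599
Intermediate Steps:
p(b, Y) = -1 - 5*Y*b (p(b, Y) = -5*Y*b - 1 = -1 - 5*Y*b)
P(f) = (-1 - 50*f)/f (P(f) = (-1 - 5*10*f)/f = (-1 - 50*f)/f)
P(q)*(194/(-449)) = (-50 - 1/(-99))*(194/(-449)) = (-50 - 1*(-1/99))*(194*(-1/449)) = (-50 + 1/99)*(-194/449) = -4949/99*(-194/449) = 960106/44451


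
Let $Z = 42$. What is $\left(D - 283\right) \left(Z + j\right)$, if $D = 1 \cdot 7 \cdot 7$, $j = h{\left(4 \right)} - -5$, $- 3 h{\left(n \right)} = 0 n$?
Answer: $-10998$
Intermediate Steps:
$h{\left(n \right)} = 0$ ($h{\left(n \right)} = - \frac{0 n}{3} = \left(- \frac{1}{3}\right) 0 = 0$)
$j = 5$ ($j = 0 - -5 = 0 + 5 = 5$)
$D = 49$ ($D = 7 \cdot 7 = 49$)
$\left(D - 283\right) \left(Z + j\right) = \left(49 - 283\right) \left(42 + 5\right) = \left(-234\right) 47 = -10998$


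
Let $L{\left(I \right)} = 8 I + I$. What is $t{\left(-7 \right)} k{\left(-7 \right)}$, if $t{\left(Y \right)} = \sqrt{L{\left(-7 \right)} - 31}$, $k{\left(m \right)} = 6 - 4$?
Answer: $2 i \sqrt{94} \approx 19.391 i$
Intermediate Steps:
$L{\left(I \right)} = 9 I$
$k{\left(m \right)} = 2$
$t{\left(Y \right)} = i \sqrt{94}$ ($t{\left(Y \right)} = \sqrt{9 \left(-7\right) - 31} = \sqrt{-63 - 31} = \sqrt{-94} = i \sqrt{94}$)
$t{\left(-7 \right)} k{\left(-7 \right)} = i \sqrt{94} \cdot 2 = 2 i \sqrt{94}$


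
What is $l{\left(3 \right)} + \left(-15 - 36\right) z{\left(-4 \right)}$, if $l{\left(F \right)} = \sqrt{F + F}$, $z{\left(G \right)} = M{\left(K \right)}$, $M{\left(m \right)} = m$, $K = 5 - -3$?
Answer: $-408 + \sqrt{6} \approx -405.55$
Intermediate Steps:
$K = 8$ ($K = 5 + 3 = 8$)
$z{\left(G \right)} = 8$
$l{\left(F \right)} = \sqrt{2} \sqrt{F}$ ($l{\left(F \right)} = \sqrt{2 F} = \sqrt{2} \sqrt{F}$)
$l{\left(3 \right)} + \left(-15 - 36\right) z{\left(-4 \right)} = \sqrt{2} \sqrt{3} + \left(-15 - 36\right) 8 = \sqrt{6} - 408 = -408 + \sqrt{6}$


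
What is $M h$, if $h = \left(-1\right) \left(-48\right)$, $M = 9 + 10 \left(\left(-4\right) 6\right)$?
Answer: $-11088$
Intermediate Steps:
$M = -231$ ($M = 9 + 10 \left(-24\right) = 9 - 240 = -231$)
$h = 48$
$M h = \left(-231\right) 48 = -11088$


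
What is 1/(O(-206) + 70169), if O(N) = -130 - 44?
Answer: 1/69995 ≈ 1.4287e-5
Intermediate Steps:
O(N) = -174
1/(O(-206) + 70169) = 1/(-174 + 70169) = 1/69995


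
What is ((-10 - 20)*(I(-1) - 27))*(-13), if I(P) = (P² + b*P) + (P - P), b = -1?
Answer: -9750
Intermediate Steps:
I(P) = P² - P (I(P) = (P² - P) + (P - P) = (P² - P) + 0 = P² - P)
((-10 - 20)*(I(-1) - 27))*(-13) = ((-10 - 20)*(-(-1 - 1) - 27))*(-13) = -30*(-1*(-2) - 27)*(-13) = -30*(2 - 27)*(-13) = -30*(-25)*(-13) = 750*(-13) = -9750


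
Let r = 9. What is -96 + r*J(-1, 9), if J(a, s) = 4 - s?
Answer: -141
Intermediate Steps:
-96 + r*J(-1, 9) = -96 + 9*(4 - 1*9) = -96 + 9*(4 - 9) = -96 + 9*(-5) = -96 - 45 = -141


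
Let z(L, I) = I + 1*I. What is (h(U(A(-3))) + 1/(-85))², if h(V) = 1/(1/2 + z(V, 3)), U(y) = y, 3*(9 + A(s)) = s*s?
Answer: 24649/1221025 ≈ 0.020187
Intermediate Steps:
A(s) = -9 + s²/3 (A(s) = -9 + (s*s)/3 = -9 + s²/3)
z(L, I) = 2*I (z(L, I) = I + I = 2*I)
h(V) = 2/13 (h(V) = 1/(1/2 + 2*3) = 1/(½ + 6) = 1/(13/2) = 2/13)
(h(U(A(-3))) + 1/(-85))² = (2/13 + 1/(-85))² = (2/13 - 1/85)² = (157/1105)² = 24649/1221025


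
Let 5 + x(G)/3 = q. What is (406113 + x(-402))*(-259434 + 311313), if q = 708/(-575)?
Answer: 12113965740654/575 ≈ 2.1068e+10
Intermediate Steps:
q = -708/575 (q = 708*(-1/575) = -708/575 ≈ -1.2313)
x(G) = -10749/575 (x(G) = -15 + 3*(-708/575) = -15 - 2124/575 = -10749/575)
(406113 + x(-402))*(-259434 + 311313) = (406113 - 10749/575)*(-259434 + 311313) = (233504226/575)*51879 = 12113965740654/575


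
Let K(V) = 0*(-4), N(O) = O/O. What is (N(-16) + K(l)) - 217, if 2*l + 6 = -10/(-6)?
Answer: -216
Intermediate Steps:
l = -13/6 (l = -3 + (-10/(-6))/2 = -3 + (-10*(-⅙))/2 = -3 + (½)*(5/3) = -3 + ⅚ = -13/6 ≈ -2.1667)
N(O) = 1
K(V) = 0
(N(-16) + K(l)) - 217 = (1 + 0) - 217 = 1 - 217 = -216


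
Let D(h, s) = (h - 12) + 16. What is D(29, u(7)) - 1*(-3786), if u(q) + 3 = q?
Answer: 3819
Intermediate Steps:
u(q) = -3 + q
D(h, s) = 4 + h (D(h, s) = (-12 + h) + 16 = 4 + h)
D(29, u(7)) - 1*(-3786) = (4 + 29) - 1*(-3786) = 33 + 3786 = 3819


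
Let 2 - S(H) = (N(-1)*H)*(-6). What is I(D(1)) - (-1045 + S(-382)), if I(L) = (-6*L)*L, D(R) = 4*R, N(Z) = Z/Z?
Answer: 3239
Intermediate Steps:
N(Z) = 1
S(H) = 2 + 6*H (S(H) = 2 - 1*H*(-6) = 2 - H*(-6) = 2 - (-6)*H = 2 + 6*H)
I(L) = -6*L**2
I(D(1)) - (-1045 + S(-382)) = -6*(4*1)**2 - (-1045 + (2 + 6*(-382))) = -6*4**2 - (-1045 + (2 - 2292)) = -6*16 - (-1045 - 2290) = -96 - 1*(-3335) = -96 + 3335 = 3239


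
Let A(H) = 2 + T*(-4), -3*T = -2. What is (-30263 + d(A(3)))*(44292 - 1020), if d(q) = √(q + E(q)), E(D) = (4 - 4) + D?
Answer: -1309540536 + 28848*I*√3 ≈ -1.3095e+9 + 49966.0*I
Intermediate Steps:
E(D) = D (E(D) = 0 + D = D)
T = ⅔ (T = -⅓*(-2) = ⅔ ≈ 0.66667)
A(H) = -⅔ (A(H) = 2 + (⅔)*(-4) = 2 - 8/3 = -⅔)
d(q) = √2*√q (d(q) = √(q + q) = √(2*q) = √2*√q)
(-30263 + d(A(3)))*(44292 - 1020) = (-30263 + √2*√(-⅔))*(44292 - 1020) = (-30263 + √2*(I*√6/3))*43272 = (-30263 + 2*I*√3/3)*43272 = -1309540536 + 28848*I*√3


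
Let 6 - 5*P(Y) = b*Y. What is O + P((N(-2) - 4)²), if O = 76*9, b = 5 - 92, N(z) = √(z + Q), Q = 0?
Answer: 4644/5 - 696*I*√2/5 ≈ 928.8 - 196.86*I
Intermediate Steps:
N(z) = √z (N(z) = √(z + 0) = √z)
b = -87
P(Y) = 6/5 + 87*Y/5 (P(Y) = 6/5 - (-87)*Y/5 = 6/5 + 87*Y/5)
O = 684
O + P((N(-2) - 4)²) = 684 + (6/5 + 87*(√(-2) - 4)²/5) = 684 + (6/5 + 87*(I*√2 - 4)²/5) = 684 + (6/5 + 87*(-4 + I*√2)²/5) = 3426/5 + 87*(-4 + I*√2)²/5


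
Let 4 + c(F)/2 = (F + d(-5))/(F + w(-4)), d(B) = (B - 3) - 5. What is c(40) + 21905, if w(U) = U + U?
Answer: 350379/16 ≈ 21899.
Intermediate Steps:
w(U) = 2*U
d(B) = -8 + B (d(B) = (-3 + B) - 5 = -8 + B)
c(F) = -8 + 2*(-13 + F)/(-8 + F) (c(F) = -8 + 2*((F + (-8 - 5))/(F + 2*(-4))) = -8 + 2*((F - 13)/(F - 8)) = -8 + 2*((-13 + F)/(-8 + F)) = -8 + 2*(-13 + F)/(-8 + F))
c(40) + 21905 = 2*(19 - 3*40)/(-8 + 40) + 21905 = 2*(19 - 120)/32 + 21905 = 2*(1/32)*(-101) + 21905 = -101/16 + 21905 = 350379/16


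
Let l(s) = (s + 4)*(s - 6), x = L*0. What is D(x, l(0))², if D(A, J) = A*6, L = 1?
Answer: 0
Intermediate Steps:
x = 0 (x = 1*0 = 0)
l(s) = (-6 + s)*(4 + s) (l(s) = (4 + s)*(-6 + s) = (-6 + s)*(4 + s))
D(A, J) = 6*A
D(x, l(0))² = (6*0)² = 0² = 0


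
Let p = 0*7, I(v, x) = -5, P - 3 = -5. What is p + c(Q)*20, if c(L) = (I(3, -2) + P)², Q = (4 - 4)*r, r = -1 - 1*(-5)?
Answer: 980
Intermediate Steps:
r = 4 (r = -1 + 5 = 4)
Q = 0 (Q = (4 - 4)*4 = 0*4 = 0)
P = -2 (P = 3 - 5 = -2)
c(L) = 49 (c(L) = (-5 - 2)² = (-7)² = 49)
p = 0
p + c(Q)*20 = 0 + 49*20 = 0 + 980 = 980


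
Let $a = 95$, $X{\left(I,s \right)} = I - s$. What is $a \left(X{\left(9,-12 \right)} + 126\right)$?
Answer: $13965$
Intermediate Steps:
$a \left(X{\left(9,-12 \right)} + 126\right) = 95 \left(\left(9 - -12\right) + 126\right) = 95 \left(\left(9 + 12\right) + 126\right) = 95 \left(21 + 126\right) = 95 \cdot 147 = 13965$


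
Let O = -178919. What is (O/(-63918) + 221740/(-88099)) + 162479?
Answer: 914939016883139/5631111882 ≈ 1.6248e+5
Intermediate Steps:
(O/(-63918) + 221740/(-88099)) + 162479 = (-178919/(-63918) + 221740/(-88099)) + 162479 = (-178919*(-1/63918) + 221740*(-1/88099)) + 162479 = (178919/63918 - 221740/88099) + 162479 = 1589407661/5631111882 + 162479 = 914939016883139/5631111882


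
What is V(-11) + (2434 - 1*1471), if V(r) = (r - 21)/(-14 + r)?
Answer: 24107/25 ≈ 964.28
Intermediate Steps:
V(r) = (-21 + r)/(-14 + r)
V(-11) + (2434 - 1*1471) = (-21 - 11)/(-14 - 11) + (2434 - 1*1471) = -32/(-25) + (2434 - 1471) = -1/25*(-32) + 963 = 32/25 + 963 = 24107/25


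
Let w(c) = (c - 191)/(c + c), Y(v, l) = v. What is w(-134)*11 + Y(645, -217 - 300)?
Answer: 176435/268 ≈ 658.34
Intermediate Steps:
w(c) = (-191 + c)/(2*c) (w(c) = (-191 + c)/((2*c)) = (-191 + c)*(1/(2*c)) = (-191 + c)/(2*c))
w(-134)*11 + Y(645, -217 - 300) = ((1/2)*(-191 - 134)/(-134))*11 + 645 = ((1/2)*(-1/134)*(-325))*11 + 645 = (325/268)*11 + 645 = 3575/268 + 645 = 176435/268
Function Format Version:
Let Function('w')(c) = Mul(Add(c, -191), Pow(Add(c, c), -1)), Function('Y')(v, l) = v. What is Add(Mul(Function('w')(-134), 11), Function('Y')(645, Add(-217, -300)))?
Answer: Rational(176435, 268) ≈ 658.34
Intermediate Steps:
Function('w')(c) = Mul(Rational(1, 2), Pow(c, -1), Add(-191, c)) (Function('w')(c) = Mul(Add(-191, c), Pow(Mul(2, c), -1)) = Mul(Add(-191, c), Mul(Rational(1, 2), Pow(c, -1))) = Mul(Rational(1, 2), Pow(c, -1), Add(-191, c)))
Add(Mul(Function('w')(-134), 11), Function('Y')(645, Add(-217, -300))) = Add(Mul(Mul(Rational(1, 2), Pow(-134, -1), Add(-191, -134)), 11), 645) = Add(Mul(Mul(Rational(1, 2), Rational(-1, 134), -325), 11), 645) = Add(Mul(Rational(325, 268), 11), 645) = Add(Rational(3575, 268), 645) = Rational(176435, 268)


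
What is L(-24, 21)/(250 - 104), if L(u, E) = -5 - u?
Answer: 19/146 ≈ 0.13014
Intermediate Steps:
L(-24, 21)/(250 - 104) = (-5 - 1*(-24))/(250 - 104) = (-5 + 24)/146 = 19*(1/146) = 19/146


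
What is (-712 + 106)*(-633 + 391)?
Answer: 146652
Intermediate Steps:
(-712 + 106)*(-633 + 391) = -606*(-242) = 146652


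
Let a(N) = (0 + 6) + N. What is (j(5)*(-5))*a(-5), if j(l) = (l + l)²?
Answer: -500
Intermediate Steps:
a(N) = 6 + N
j(l) = 4*l² (j(l) = (2*l)² = 4*l²)
(j(5)*(-5))*a(-5) = ((4*5²)*(-5))*(6 - 5) = ((4*25)*(-5))*1 = (100*(-5))*1 = -500*1 = -500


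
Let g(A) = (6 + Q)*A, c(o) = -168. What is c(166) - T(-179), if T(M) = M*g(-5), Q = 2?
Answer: -7328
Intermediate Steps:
g(A) = 8*A (g(A) = (6 + 2)*A = 8*A)
T(M) = -40*M (T(M) = M*(8*(-5)) = M*(-40) = -40*M)
c(166) - T(-179) = -168 - (-40)*(-179) = -168 - 1*7160 = -168 - 7160 = -7328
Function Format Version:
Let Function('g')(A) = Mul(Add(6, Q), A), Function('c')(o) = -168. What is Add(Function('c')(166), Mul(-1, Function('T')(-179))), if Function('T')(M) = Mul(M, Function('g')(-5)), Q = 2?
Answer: -7328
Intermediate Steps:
Function('g')(A) = Mul(8, A) (Function('g')(A) = Mul(Add(6, 2), A) = Mul(8, A))
Function('T')(M) = Mul(-40, M) (Function('T')(M) = Mul(M, Mul(8, -5)) = Mul(M, -40) = Mul(-40, M))
Add(Function('c')(166), Mul(-1, Function('T')(-179))) = Add(-168, Mul(-1, Mul(-40, -179))) = Add(-168, Mul(-1, 7160)) = Add(-168, -7160) = -7328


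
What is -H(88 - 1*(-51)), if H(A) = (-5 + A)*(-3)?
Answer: 402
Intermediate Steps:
H(A) = 15 - 3*A
-H(88 - 1*(-51)) = -(15 - 3*(88 - 1*(-51))) = -(15 - 3*(88 + 51)) = -(15 - 3*139) = -(15 - 417) = -1*(-402) = 402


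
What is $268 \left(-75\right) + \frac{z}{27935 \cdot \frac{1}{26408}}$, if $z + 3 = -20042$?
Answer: $- \frac{218168372}{5587} \approx -39049.0$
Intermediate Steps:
$z = -20045$ ($z = -3 - 20042 = -20045$)
$268 \left(-75\right) + \frac{z}{27935 \cdot \frac{1}{26408}} = 268 \left(-75\right) - \frac{20045}{27935 \cdot \frac{1}{26408}} = -20100 - \frac{20045}{27935 \cdot \frac{1}{26408}} = -20100 - \frac{20045}{\frac{27935}{26408}} = -20100 - \frac{105869672}{5587} = - \frac{218168372}{5587}$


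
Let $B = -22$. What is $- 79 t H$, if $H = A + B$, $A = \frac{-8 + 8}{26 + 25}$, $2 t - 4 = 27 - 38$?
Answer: $-6083$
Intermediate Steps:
$t = - \frac{7}{2}$ ($t = 2 + \frac{27 - 38}{2} = 2 + \frac{1}{2} \left(-11\right) = 2 - \frac{11}{2} = - \frac{7}{2} \approx -3.5$)
$A = 0$ ($A = \frac{0}{51} = 0 \cdot \frac{1}{51} = 0$)
$H = -22$ ($H = 0 - 22 = -22$)
$- 79 t H = \left(-79\right) \left(- \frac{7}{2}\right) \left(-22\right) = \frac{553}{2} \left(-22\right) = -6083$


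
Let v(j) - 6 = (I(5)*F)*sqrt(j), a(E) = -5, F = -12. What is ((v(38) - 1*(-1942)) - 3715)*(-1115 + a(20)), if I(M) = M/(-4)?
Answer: 1979040 - 16800*sqrt(38) ≈ 1.8755e+6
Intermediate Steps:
I(M) = -M/4 (I(M) = M*(-1/4) = -M/4)
v(j) = 6 + 15*sqrt(j) (v(j) = 6 + (-1/4*5*(-12))*sqrt(j) = 6 + (-5/4*(-12))*sqrt(j) = 6 + 15*sqrt(j))
((v(38) - 1*(-1942)) - 3715)*(-1115 + a(20)) = (((6 + 15*sqrt(38)) - 1*(-1942)) - 3715)*(-1115 - 5) = (((6 + 15*sqrt(38)) + 1942) - 3715)*(-1120) = ((1948 + 15*sqrt(38)) - 3715)*(-1120) = (-1767 + 15*sqrt(38))*(-1120) = 1979040 - 16800*sqrt(38)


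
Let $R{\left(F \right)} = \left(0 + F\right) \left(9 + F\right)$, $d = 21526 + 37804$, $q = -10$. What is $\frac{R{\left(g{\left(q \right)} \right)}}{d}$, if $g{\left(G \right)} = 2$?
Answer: $\frac{11}{29665} \approx 0.00037081$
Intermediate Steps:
$d = 59330$
$R{\left(F \right)} = F \left(9 + F\right)$
$\frac{R{\left(g{\left(q \right)} \right)}}{d} = \frac{2 \left(9 + 2\right)}{59330} = 2 \cdot 11 \cdot \frac{1}{59330} = 22 \cdot \frac{1}{59330} = \frac{11}{29665}$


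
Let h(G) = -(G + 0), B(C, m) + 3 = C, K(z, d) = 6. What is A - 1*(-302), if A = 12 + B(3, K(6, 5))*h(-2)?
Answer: 314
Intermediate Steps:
B(C, m) = -3 + C
h(G) = -G
A = 12 (A = 12 + (-3 + 3)*(-1*(-2)) = 12 + 0*2 = 12 + 0 = 12)
A - 1*(-302) = 12 - 1*(-302) = 12 + 302 = 314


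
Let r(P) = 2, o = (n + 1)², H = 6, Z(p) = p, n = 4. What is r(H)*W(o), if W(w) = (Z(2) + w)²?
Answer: 1458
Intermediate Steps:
o = 25 (o = (4 + 1)² = 5² = 25)
W(w) = (2 + w)²
r(H)*W(o) = 2*(2 + 25)² = 2*27² = 2*729 = 1458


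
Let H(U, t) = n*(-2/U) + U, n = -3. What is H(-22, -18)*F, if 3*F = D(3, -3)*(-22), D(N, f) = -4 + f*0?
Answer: -1960/3 ≈ -653.33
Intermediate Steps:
D(N, f) = -4 (D(N, f) = -4 + 0 = -4)
H(U, t) = U + 6/U (H(U, t) = -(-6)/U + U = 6/U + U = U + 6/U)
F = 88/3 (F = (-4*(-22))/3 = (1/3)*88 = 88/3 ≈ 29.333)
H(-22, -18)*F = (-22 + 6/(-22))*(88/3) = (-22 + 6*(-1/22))*(88/3) = (-22 - 3/11)*(88/3) = -245/11*88/3 = -1960/3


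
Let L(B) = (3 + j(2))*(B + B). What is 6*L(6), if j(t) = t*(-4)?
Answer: -360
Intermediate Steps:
j(t) = -4*t
L(B) = -10*B (L(B) = (3 - 4*2)*(B + B) = (3 - 8)*(2*B) = -10*B)
6*L(6) = 6*(-10*6) = 6*(-60) = -360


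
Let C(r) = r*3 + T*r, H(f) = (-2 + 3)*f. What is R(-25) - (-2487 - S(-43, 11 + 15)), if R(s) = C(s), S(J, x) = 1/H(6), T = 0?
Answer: 14473/6 ≈ 2412.2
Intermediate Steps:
H(f) = f (H(f) = 1*f = f)
S(J, x) = ⅙ (S(J, x) = 1/6 = ⅙)
C(r) = 3*r (C(r) = r*3 + 0*r = 3*r + 0 = 3*r)
R(s) = 3*s
R(-25) - (-2487 - S(-43, 11 + 15)) = 3*(-25) - (-2487 - 1*⅙) = -75 - (-2487 - ⅙) = -75 - 1*(-14923/6) = -75 + 14923/6 = 14473/6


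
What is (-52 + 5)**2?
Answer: 2209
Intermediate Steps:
(-52 + 5)**2 = (-47)**2 = 2209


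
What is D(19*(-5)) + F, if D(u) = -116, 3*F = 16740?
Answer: 5464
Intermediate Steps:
F = 5580 (F = (⅓)*16740 = 5580)
D(19*(-5)) + F = -116 + 5580 = 5464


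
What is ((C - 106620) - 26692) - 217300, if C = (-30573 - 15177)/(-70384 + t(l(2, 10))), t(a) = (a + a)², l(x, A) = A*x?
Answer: -4019408343/11464 ≈ -3.5061e+5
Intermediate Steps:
t(a) = 4*a² (t(a) = (2*a)² = 4*a²)
C = 7625/11464 (C = (-30573 - 15177)/(-70384 + 4*(10*2)²) = -45750/(-70384 + 4*20²) = -45750/(-70384 + 4*400) = -45750/(-70384 + 1600) = -45750/(-68784) = -45750*(-1/68784) = 7625/11464 ≈ 0.66513)
((C - 106620) - 26692) - 217300 = ((7625/11464 - 106620) - 26692) - 217300 = (-1222284055/11464 - 26692) - 217300 = -1528281143/11464 - 217300 = -4019408343/11464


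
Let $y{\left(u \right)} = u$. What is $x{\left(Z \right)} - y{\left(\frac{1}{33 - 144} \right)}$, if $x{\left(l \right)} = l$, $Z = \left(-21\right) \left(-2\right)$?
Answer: $\frac{4663}{111} \approx 42.009$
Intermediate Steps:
$Z = 42$
$x{\left(Z \right)} - y{\left(\frac{1}{33 - 144} \right)} = 42 - \frac{1}{33 - 144} = 42 - \frac{1}{-111} = 42 - - \frac{1}{111} = 42 + \frac{1}{111} = \frac{4663}{111}$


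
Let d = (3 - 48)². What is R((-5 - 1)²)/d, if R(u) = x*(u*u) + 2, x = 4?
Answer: 5186/2025 ≈ 2.5610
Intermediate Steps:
R(u) = 2 + 4*u² (R(u) = 4*(u*u) + 2 = 4*u² + 2 = 2 + 4*u²)
d = 2025 (d = (-45)² = 2025)
R((-5 - 1)²)/d = (2 + 4*((-5 - 1)²)²)/2025 = (2 + 4*((-6)²)²)*(1/2025) = (2 + 4*36²)*(1/2025) = (2 + 4*1296)*(1/2025) = (2 + 5184)*(1/2025) = 5186*(1/2025) = 5186/2025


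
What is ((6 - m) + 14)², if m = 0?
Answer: 400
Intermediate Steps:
((6 - m) + 14)² = ((6 - 1*0) + 14)² = ((6 + 0) + 14)² = (6 + 14)² = 20² = 400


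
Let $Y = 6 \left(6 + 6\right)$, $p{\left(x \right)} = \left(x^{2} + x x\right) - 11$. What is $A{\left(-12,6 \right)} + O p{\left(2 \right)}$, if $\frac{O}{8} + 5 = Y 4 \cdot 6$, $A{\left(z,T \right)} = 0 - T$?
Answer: $-41358$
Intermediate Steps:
$p{\left(x \right)} = -11 + 2 x^{2}$ ($p{\left(x \right)} = \left(x^{2} + x^{2}\right) - 11 = 2 x^{2} - 11 = -11 + 2 x^{2}$)
$Y = 72$ ($Y = 6 \cdot 12 = 72$)
$A{\left(z,T \right)} = - T$
$O = 13784$ ($O = -40 + 8 \cdot 72 \cdot 4 \cdot 6 = -40 + 8 \cdot 288 \cdot 6 = -40 + 8 \cdot 1728 = -40 + 13824 = 13784$)
$A{\left(-12,6 \right)} + O p{\left(2 \right)} = \left(-1\right) 6 + 13784 \left(-11 + 2 \cdot 2^{2}\right) = -6 + 13784 \left(-11 + 2 \cdot 4\right) = -6 + 13784 \left(-11 + 8\right) = -6 + 13784 \left(-3\right) = -6 - 41352 = -41358$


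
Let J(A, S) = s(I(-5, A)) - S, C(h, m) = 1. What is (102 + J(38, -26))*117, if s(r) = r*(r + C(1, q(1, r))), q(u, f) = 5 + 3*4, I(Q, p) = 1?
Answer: 15210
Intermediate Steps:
q(u, f) = 17 (q(u, f) = 5 + 12 = 17)
s(r) = r*(1 + r) (s(r) = r*(r + 1) = r*(1 + r))
J(A, S) = 2 - S (J(A, S) = 1*(1 + 1) - S = 1*2 - S = 2 - S)
(102 + J(38, -26))*117 = (102 + (2 - 1*(-26)))*117 = (102 + (2 + 26))*117 = (102 + 28)*117 = 130*117 = 15210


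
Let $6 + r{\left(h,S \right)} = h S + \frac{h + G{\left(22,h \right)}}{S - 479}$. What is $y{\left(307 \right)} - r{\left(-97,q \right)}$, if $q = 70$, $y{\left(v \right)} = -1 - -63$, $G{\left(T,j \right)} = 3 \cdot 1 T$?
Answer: $\frac{2804891}{409} \approx 6857.9$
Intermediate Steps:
$G{\left(T,j \right)} = 3 T$
$y{\left(v \right)} = 62$ ($y{\left(v \right)} = -1 + 63 = 62$)
$r{\left(h,S \right)} = -6 + S h + \frac{66 + h}{-479 + S}$ ($r{\left(h,S \right)} = -6 + \left(h S + \frac{h + 3 \cdot 22}{S - 479}\right) = -6 + \left(S h + \frac{h + 66}{-479 + S}\right) = -6 + \left(S h + \frac{66 + h}{-479 + S}\right) = -6 + S h + \frac{66 + h}{-479 + S}$)
$y{\left(307 \right)} - r{\left(-97,q \right)} = 62 - \frac{2940 - 97 - 420 - 97 \cdot 70^{2} - 33530 \left(-97\right)}{-479 + 70} = 62 - \frac{2940 - 97 - 420 - 475300 + 3252410}{-409} = 62 - - \frac{2940 - 97 - 420 - 475300 + 3252410}{409} = 62 - \left(- \frac{1}{409}\right) 2779533 = 62 - - \frac{2779533}{409} = 62 + \frac{2779533}{409} = \frac{2804891}{409}$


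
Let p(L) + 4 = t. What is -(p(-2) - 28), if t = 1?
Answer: 31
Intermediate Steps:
p(L) = -3 (p(L) = -4 + 1 = -3)
-(p(-2) - 28) = -(-3 - 28) = -1*(-31) = 31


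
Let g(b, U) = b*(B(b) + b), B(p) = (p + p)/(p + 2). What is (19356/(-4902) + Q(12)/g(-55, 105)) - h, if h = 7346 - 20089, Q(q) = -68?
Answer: 94450657171/7414275 ≈ 12739.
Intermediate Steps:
B(p) = 2*p/(2 + p) (B(p) = (2*p)/(2 + p) = 2*p/(2 + p))
g(b, U) = b*(b + 2*b/(2 + b)) (g(b, U) = b*(2*b/(2 + b) + b) = b*(b + 2*b/(2 + b)))
h = -12743
(19356/(-4902) + Q(12)/g(-55, 105)) - h = (19356/(-4902) - 68*(2 - 55)/(3025*(4 - 55))) - 1*(-12743) = (19356*(-1/4902) - 68/(3025*(-51)/(-53))) + 12743 = (-3226/817 - 68/(3025*(-1/53)*(-51))) + 12743 = (-3226/817 - 68/154275/53) + 12743 = (-3226/817 - 68*53/154275) + 12743 = (-3226/817 - 212/9075) + 12743 = -29449154/7414275 + 12743 = 94450657171/7414275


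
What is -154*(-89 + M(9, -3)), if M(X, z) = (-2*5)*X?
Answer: 27566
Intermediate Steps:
M(X, z) = -10*X
-154*(-89 + M(9, -3)) = -154*(-89 - 10*9) = -154*(-89 - 90) = -154*(-179) = 27566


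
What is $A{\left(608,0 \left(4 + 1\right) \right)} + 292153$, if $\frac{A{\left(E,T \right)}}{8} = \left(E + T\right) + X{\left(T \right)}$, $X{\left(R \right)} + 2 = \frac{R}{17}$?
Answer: $297001$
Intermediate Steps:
$X{\left(R \right)} = -2 + \frac{R}{17}$
$A{\left(E,T \right)} = -16 + 8 E + \frac{144 T}{17}$ ($A{\left(E,T \right)} = 8 \left(\left(E + T\right) + \left(-2 + \frac{T}{17}\right)\right) = 8 \left(-2 + E + \frac{18 T}{17}\right) = -16 + 8 E + \frac{144 T}{17}$)
$A{\left(608,0 \left(4 + 1\right) \right)} + 292153 = \left(-16 + 8 \cdot 608 + \frac{144 \cdot 0 \left(4 + 1\right)}{17}\right) + 292153 = \left(-16 + 4864 + \frac{144 \cdot 0 \cdot 5}{17}\right) + 292153 = \left(-16 + 4864 + \frac{144}{17} \cdot 0\right) + 292153 = \left(-16 + 4864 + 0\right) + 292153 = 4848 + 292153 = 297001$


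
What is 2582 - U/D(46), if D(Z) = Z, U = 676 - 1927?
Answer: 120023/46 ≈ 2609.2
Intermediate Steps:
U = -1251
2582 - U/D(46) = 2582 - (-1251)/46 = 2582 - 1*(-1251/46) = 2582 + 1251/46 = 120023/46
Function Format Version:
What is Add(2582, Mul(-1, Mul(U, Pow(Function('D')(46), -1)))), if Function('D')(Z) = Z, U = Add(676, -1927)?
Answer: Rational(120023, 46) ≈ 2609.2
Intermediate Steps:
U = -1251
Add(2582, Mul(-1, Mul(U, Pow(Function('D')(46), -1)))) = Add(2582, Mul(-1, Mul(-1251, Pow(46, -1)))) = Add(2582, Mul(-1, Mul(-1251, Rational(1, 46)))) = Add(2582, Mul(-1, Rational(-1251, 46))) = Add(2582, Rational(1251, 46)) = Rational(120023, 46)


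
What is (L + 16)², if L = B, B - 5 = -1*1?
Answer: 400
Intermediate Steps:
B = 4 (B = 5 - 1*1 = 5 - 1 = 4)
L = 4
(L + 16)² = (4 + 16)² = 20² = 400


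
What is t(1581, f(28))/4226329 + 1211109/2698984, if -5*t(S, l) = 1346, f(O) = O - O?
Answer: 25589092611841/57033971748680 ≈ 0.44866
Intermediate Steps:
f(O) = 0
t(S, l) = -1346/5 (t(S, l) = -⅕*1346 = -1346/5)
t(1581, f(28))/4226329 + 1211109/2698984 = -1346/5/4226329 + 1211109/2698984 = -1346/5*1/4226329 + 1211109*(1/2698984) = -1346/21131645 + 1211109/2698984 = 25589092611841/57033971748680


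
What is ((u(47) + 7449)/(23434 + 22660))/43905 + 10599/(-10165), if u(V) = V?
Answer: -112893289411/108271003245 ≈ -1.0427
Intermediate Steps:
((u(47) + 7449)/(23434 + 22660))/43905 + 10599/(-10165) = ((47 + 7449)/(23434 + 22660))/43905 + 10599/(-10165) = (7496/46094)*(1/43905) + 10599*(-1/10165) = (7496*(1/46094))*(1/43905) - 10599/10165 = (3748/23047)*(1/43905) - 10599/10165 = 3748/1011878535 - 10599/10165 = -112893289411/108271003245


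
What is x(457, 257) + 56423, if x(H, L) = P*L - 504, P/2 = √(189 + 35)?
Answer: 55919 + 2056*√14 ≈ 63612.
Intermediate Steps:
P = 8*√14 (P = 2*√(189 + 35) = 2*√224 = 2*(4*√14) = 8*√14 ≈ 29.933)
x(H, L) = -504 + 8*L*√14 (x(H, L) = (8*√14)*L - 504 = 8*L*√14 - 504 = -504 + 8*L*√14)
x(457, 257) + 56423 = (-504 + 8*257*√14) + 56423 = (-504 + 2056*√14) + 56423 = 55919 + 2056*√14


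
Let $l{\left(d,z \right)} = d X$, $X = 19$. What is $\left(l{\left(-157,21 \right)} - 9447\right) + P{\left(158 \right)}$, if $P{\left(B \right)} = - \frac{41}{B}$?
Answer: $- \frac{1963981}{158} \approx -12430.0$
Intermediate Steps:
$l{\left(d,z \right)} = 19 d$ ($l{\left(d,z \right)} = d 19 = 19 d$)
$\left(l{\left(-157,21 \right)} - 9447\right) + P{\left(158 \right)} = \left(19 \left(-157\right) - 9447\right) - \frac{41}{158} = \left(-2983 - 9447\right) - \frac{41}{158} = -12430 - \frac{41}{158} = - \frac{1963981}{158}$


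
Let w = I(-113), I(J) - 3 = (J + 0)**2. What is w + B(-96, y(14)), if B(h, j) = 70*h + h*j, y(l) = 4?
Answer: 5668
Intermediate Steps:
I(J) = 3 + J**2 (I(J) = 3 + (J + 0)**2 = 3 + J**2)
w = 12772 (w = 3 + (-113)**2 = 3 + 12769 = 12772)
w + B(-96, y(14)) = 12772 - 96*(70 + 4) = 12772 - 96*74 = 12772 - 7104 = 5668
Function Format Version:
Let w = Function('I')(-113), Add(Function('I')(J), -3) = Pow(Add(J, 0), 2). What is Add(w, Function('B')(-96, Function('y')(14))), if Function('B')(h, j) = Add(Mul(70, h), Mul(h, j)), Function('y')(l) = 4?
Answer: 5668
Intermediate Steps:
Function('I')(J) = Add(3, Pow(J, 2)) (Function('I')(J) = Add(3, Pow(Add(J, 0), 2)) = Add(3, Pow(J, 2)))
w = 12772 (w = Add(3, Pow(-113, 2)) = Add(3, 12769) = 12772)
Add(w, Function('B')(-96, Function('y')(14))) = Add(12772, Mul(-96, Add(70, 4))) = Add(12772, Mul(-96, 74)) = Add(12772, -7104) = 5668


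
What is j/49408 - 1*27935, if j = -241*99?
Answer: -1380236339/49408 ≈ -27935.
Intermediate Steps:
j = -23859
j/49408 - 1*27935 = -23859/49408 - 1*27935 = -23859*1/49408 - 27935 = -23859/49408 - 27935 = -1380236339/49408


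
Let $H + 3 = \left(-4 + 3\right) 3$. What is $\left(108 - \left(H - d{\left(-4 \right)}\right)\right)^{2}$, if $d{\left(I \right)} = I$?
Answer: $12100$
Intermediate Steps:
$H = -6$ ($H = -3 + \left(-4 + 3\right) 3 = -3 - 3 = -6$)
$\left(108 - \left(H - d{\left(-4 \right)}\right)\right)^{2} = \left(108 - -2\right)^{2} = \left(108 + \left(6 - 4\right)\right)^{2} = \left(108 + 2\right)^{2} = 110^{2} = 12100$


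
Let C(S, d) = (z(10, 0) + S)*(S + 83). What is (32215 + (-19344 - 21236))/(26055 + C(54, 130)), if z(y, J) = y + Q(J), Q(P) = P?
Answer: -8365/34823 ≈ -0.24021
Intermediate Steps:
z(y, J) = J + y (z(y, J) = y + J = J + y)
C(S, d) = (10 + S)*(83 + S) (C(S, d) = ((0 + 10) + S)*(S + 83) = (10 + S)*(83 + S))
(32215 + (-19344 - 21236))/(26055 + C(54, 130)) = (32215 + (-19344 - 21236))/(26055 + (830 + 54**2 + 93*54)) = (32215 - 40580)/(26055 + (830 + 2916 + 5022)) = -8365/(26055 + 8768) = -8365/34823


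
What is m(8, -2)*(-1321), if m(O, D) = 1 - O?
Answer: 9247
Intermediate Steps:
m(8, -2)*(-1321) = (1 - 1*8)*(-1321) = (1 - 8)*(-1321) = -7*(-1321) = 9247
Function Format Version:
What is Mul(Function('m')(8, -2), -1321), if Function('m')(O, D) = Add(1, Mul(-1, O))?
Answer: 9247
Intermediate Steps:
Mul(Function('m')(8, -2), -1321) = Mul(Add(1, Mul(-1, 8)), -1321) = Mul(Add(1, -8), -1321) = Mul(-7, -1321) = 9247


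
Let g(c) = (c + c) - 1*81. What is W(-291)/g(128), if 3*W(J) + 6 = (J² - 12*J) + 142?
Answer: 88309/525 ≈ 168.21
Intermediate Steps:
W(J) = 136/3 - 4*J + J²/3 (W(J) = -2 + ((J² - 12*J) + 142)/3 = -2 + (142 + J² - 12*J)/3 = -2 + (142/3 - 4*J + J²/3) = 136/3 - 4*J + J²/3)
g(c) = -81 + 2*c (g(c) = 2*c - 81 = -81 + 2*c)
W(-291)/g(128) = (136/3 - 4*(-291) + (⅓)*(-291)²)/(-81 + 2*128) = (136/3 + 1164 + (⅓)*84681)/(-81 + 256) = (136/3 + 1164 + 28227)/175 = (88309/3)*(1/175) = 88309/525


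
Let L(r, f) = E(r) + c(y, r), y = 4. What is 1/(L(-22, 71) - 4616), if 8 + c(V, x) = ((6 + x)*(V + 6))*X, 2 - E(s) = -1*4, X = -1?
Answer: -1/4458 ≈ -0.00022432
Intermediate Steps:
E(s) = 6 (E(s) = 2 - (-1)*4 = 2 - 1*(-4) = 2 + 4 = 6)
c(V, x) = -8 - (6 + V)*(6 + x) (c(V, x) = -8 + ((6 + x)*(V + 6))*(-1) = -8 + ((6 + x)*(6 + V))*(-1) = -8 + ((6 + V)*(6 + x))*(-1) = -8 - (6 + V)*(6 + x))
L(r, f) = -62 - 10*r (L(r, f) = 6 + (-44 - 6*4 - 6*r - 1*4*r) = 6 + (-44 - 24 - 6*r - 4*r) = 6 + (-68 - 10*r) = -62 - 10*r)
1/(L(-22, 71) - 4616) = 1/((-62 - 10*(-22)) - 4616) = 1/((-62 + 220) - 4616) = 1/(158 - 4616) = 1/(-4458) = -1/4458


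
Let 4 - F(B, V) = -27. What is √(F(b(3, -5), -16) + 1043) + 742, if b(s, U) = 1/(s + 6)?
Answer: 742 + √1074 ≈ 774.77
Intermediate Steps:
b(s, U) = 1/(6 + s)
F(B, V) = 31 (F(B, V) = 4 - 1*(-27) = 4 + 27 = 31)
√(F(b(3, -5), -16) + 1043) + 742 = √(31 + 1043) + 742 = √1074 + 742 = 742 + √1074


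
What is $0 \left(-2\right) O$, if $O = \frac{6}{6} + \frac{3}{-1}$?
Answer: $0$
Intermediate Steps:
$O = -2$ ($O = 6 \cdot \frac{1}{6} + 3 \left(-1\right) = 1 - 3 = -2$)
$0 \left(-2\right) O = 0 \left(-2\right) \left(-2\right) = 0 \left(-2\right) = 0$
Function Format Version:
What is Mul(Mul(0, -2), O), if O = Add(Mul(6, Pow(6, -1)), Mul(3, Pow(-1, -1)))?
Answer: 0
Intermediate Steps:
O = -2 (O = Add(Mul(6, Rational(1, 6)), Mul(3, -1)) = Add(1, -3) = -2)
Mul(Mul(0, -2), O) = Mul(Mul(0, -2), -2) = Mul(0, -2) = 0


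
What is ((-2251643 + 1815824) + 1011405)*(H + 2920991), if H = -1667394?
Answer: 721552882842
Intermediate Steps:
((-2251643 + 1815824) + 1011405)*(H + 2920991) = ((-2251643 + 1815824) + 1011405)*(-1667394 + 2920991) = (-435819 + 1011405)*1253597 = 575586*1253597 = 721552882842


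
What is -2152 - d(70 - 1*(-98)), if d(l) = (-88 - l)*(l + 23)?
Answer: 46744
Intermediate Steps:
d(l) = (-88 - l)*(23 + l)
-2152 - d(70 - 1*(-98)) = -2152 - (-2024 - (70 - 1*(-98))**2 - 111*(70 - 1*(-98))) = -2152 - (-2024 - (70 + 98)**2 - 111*(70 + 98)) = -2152 - (-2024 - 1*168**2 - 111*168) = -2152 - (-2024 - 1*28224 - 18648) = -2152 - (-2024 - 28224 - 18648) = -2152 - 1*(-48896) = -2152 + 48896 = 46744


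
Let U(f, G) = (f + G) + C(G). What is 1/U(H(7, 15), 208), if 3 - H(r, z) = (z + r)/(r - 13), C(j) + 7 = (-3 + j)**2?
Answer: 3/126698 ≈ 2.3678e-5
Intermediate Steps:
C(j) = -7 + (-3 + j)**2
H(r, z) = 3 - (r + z)/(-13 + r) (H(r, z) = 3 - (z + r)/(r - 13) = 3 - (r + z)/(-13 + r))
U(f, G) = -7 + G + f + (-3 + G)**2 (U(f, G) = (f + G) + (-7 + (-3 + G)**2) = (G + f) + (-7 + (-3 + G)**2) = -7 + G + f + (-3 + G)**2)
1/U(H(7, 15), 208) = 1/(-7 + 208 + (-39 - 1*15 + 2*7)/(-13 + 7) + (-3 + 208)**2) = 1/(-7 + 208 + (-39 - 15 + 14)/(-6) + 205**2) = 1/(-7 + 208 - 1/6*(-40) + 42025) = 1/(-7 + 208 + 20/3 + 42025) = 1/(126698/3) = 3/126698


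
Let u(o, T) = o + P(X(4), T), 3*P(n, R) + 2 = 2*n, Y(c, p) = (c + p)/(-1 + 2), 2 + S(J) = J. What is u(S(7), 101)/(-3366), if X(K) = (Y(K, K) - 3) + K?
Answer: -31/10098 ≈ -0.0030699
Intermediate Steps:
S(J) = -2 + J
Y(c, p) = c + p (Y(c, p) = (c + p)/1 = (c + p)*1 = c + p)
X(K) = -3 + 3*K (X(K) = ((K + K) - 3) + K = (2*K - 3) + K = (-3 + 2*K) + K = -3 + 3*K)
P(n, R) = -⅔ + 2*n/3 (P(n, R) = -⅔ + (2*n)/3 = -⅔ + 2*n/3)
u(o, T) = 16/3 + o (u(o, T) = o + (-⅔ + 2*(-3 + 3*4)/3) = o + (-⅔ + 2*(-3 + 12)/3) = o + (-⅔ + (⅔)*9) = o + (-⅔ + 6) = o + 16/3 = 16/3 + o)
u(S(7), 101)/(-3366) = (16/3 + (-2 + 7))/(-3366) = (16/3 + 5)*(-1/3366) = (31/3)*(-1/3366) = -31/10098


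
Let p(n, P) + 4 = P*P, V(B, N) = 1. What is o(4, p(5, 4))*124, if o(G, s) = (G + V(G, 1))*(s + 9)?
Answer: 13020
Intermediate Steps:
p(n, P) = -4 + P² (p(n, P) = -4 + P*P = -4 + P²)
o(G, s) = (1 + G)*(9 + s) (o(G, s) = (G + 1)*(s + 9) = (1 + G)*(9 + s))
o(4, p(5, 4))*124 = (9 + (-4 + 4²) + 9*4 + 4*(-4 + 4²))*124 = (9 + (-4 + 16) + 36 + 4*(-4 + 16))*124 = (9 + 12 + 36 + 4*12)*124 = (9 + 12 + 36 + 48)*124 = 105*124 = 13020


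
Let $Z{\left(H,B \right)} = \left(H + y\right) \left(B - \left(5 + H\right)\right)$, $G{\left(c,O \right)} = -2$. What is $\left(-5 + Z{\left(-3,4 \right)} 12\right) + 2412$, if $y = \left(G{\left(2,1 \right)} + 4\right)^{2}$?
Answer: $2431$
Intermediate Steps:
$y = 4$ ($y = \left(-2 + 4\right)^{2} = 2^{2} = 4$)
$Z{\left(H,B \right)} = \left(4 + H\right) \left(-5 + B - H\right)$ ($Z{\left(H,B \right)} = \left(H + 4\right) \left(B - \left(5 + H\right)\right) = \left(4 + H\right) \left(-5 + B - H\right)$)
$\left(-5 + Z{\left(-3,4 \right)} 12\right) + 2412 = \left(-5 + \left(-20 - \left(-3\right)^{2} - -27 + 4 \cdot 4 + 4 \left(-3\right)\right) 12\right) + 2412 = \left(-5 + \left(-20 - 9 + 27 + 16 - 12\right) 12\right) + 2412 = \left(-5 + 2 \cdot 12\right) + 2412 = \left(-5 + 24\right) + 2412 = 19 + 2412 = 2431$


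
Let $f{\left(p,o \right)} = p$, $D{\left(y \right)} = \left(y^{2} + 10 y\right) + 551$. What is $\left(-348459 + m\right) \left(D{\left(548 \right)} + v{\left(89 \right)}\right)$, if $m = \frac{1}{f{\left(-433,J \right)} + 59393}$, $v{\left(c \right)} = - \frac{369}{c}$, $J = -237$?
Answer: $- \frac{280065693450336997}{2623720} \approx -1.0674 \cdot 10^{11}$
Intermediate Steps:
$D{\left(y \right)} = 551 + y^{2} + 10 y$
$m = \frac{1}{58960}$ ($m = \frac{1}{-433 + 59393} = \frac{1}{58960} \approx 1.6961 \cdot 10^{-5}$)
$\left(-348459 + m\right) \left(D{\left(548 \right)} + v{\left(89 \right)}\right) = \left(-348459 + \frac{1}{58960}\right) \left(\left(551 + 548^{2} + 10 \cdot 548\right) - \frac{369}{89}\right) = - \frac{20545142639 \left(\left(551 + 300304 + 5480\right) - \frac{369}{89}\right)}{58960} = - \frac{20545142639 \left(306335 - \frac{369}{89}\right)}{58960} = \left(- \frac{20545142639}{58960}\right) \frac{27263446}{89} = - \frac{280065693450336997}{2623720}$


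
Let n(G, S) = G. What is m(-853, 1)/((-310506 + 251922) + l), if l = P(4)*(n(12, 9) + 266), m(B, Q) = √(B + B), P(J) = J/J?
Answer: -I*√1706/58306 ≈ -0.0007084*I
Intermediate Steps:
P(J) = 1
m(B, Q) = √2*√B (m(B, Q) = √(2*B) = √2*√B)
l = 278 (l = 1*(12 + 266) = 1*278 = 278)
m(-853, 1)/((-310506 + 251922) + l) = (√2*√(-853))/((-310506 + 251922) + 278) = (√2*(I*√853))/(-58584 + 278) = (I*√1706)/(-58306) = (I*√1706)*(-1/58306) = -I*√1706/58306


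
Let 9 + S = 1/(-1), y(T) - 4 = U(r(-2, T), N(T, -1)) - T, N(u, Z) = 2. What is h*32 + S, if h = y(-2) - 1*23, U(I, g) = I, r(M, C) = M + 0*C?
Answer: -618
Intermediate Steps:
r(M, C) = M (r(M, C) = M + 0 = M)
y(T) = 2 - T (y(T) = 4 + (-2 - T) = 2 - T)
S = -10 (S = -9 + 1/(-1) = -9 - 1 = -10)
h = -19 (h = (2 - 1*(-2)) - 1*23 = (2 + 2) - 23 = 4 - 23 = -19)
h*32 + S = -19*32 - 10 = -608 - 10 = -618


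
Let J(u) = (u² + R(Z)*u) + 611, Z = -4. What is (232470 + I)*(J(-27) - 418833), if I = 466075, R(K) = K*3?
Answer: -291411319105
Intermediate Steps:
R(K) = 3*K
J(u) = 611 + u² - 12*u (J(u) = (u² + (3*(-4))*u) + 611 = (u² - 12*u) + 611 = 611 + u² - 12*u)
(232470 + I)*(J(-27) - 418833) = (232470 + 466075)*((611 + (-27)² - 12*(-27)) - 418833) = 698545*((611 + 729 + 324) - 418833) = 698545*(1664 - 418833) = 698545*(-417169) = -291411319105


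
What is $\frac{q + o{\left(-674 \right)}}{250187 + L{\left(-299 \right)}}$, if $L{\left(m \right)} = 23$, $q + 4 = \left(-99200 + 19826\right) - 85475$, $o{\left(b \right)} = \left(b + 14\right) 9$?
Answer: $- \frac{170793}{250210} \approx -0.6826$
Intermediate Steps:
$o{\left(b \right)} = 126 + 9 b$ ($o{\left(b \right)} = \left(14 + b\right) 9 = 126 + 9 b$)
$q = -164853$ ($q = -4 + \left(\left(-99200 + 19826\right) - 85475\right) = -4 - 164849 = -164853$)
$\frac{q + o{\left(-674 \right)}}{250187 + L{\left(-299 \right)}} = \frac{-164853 + \left(126 + 9 \left(-674\right)\right)}{250187 + 23} = \frac{-164853 + \left(126 - 6066\right)}{250210} = \left(-164853 - 5940\right) \frac{1}{250210} = \left(-170793\right) \frac{1}{250210} = - \frac{170793}{250210}$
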